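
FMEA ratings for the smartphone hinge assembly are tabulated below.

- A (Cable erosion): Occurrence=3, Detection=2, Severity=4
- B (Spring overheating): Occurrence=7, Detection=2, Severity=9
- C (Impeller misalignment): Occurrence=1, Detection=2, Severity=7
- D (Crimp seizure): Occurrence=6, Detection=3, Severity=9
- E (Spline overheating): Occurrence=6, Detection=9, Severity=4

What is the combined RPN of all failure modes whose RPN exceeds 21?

528

RPN = Severity × Occurrence × Detection:
  A: 4 × 3 × 2 = 24
  B: 9 × 7 × 2 = 126
  C: 7 × 1 × 2 = 14
  D: 9 × 6 × 3 = 162
  E: 4 × 6 × 9 = 216
RPN > 21: A (24), B (126), D (162), E (216).
Sum: 24 + 126 + 162 + 216 = 528.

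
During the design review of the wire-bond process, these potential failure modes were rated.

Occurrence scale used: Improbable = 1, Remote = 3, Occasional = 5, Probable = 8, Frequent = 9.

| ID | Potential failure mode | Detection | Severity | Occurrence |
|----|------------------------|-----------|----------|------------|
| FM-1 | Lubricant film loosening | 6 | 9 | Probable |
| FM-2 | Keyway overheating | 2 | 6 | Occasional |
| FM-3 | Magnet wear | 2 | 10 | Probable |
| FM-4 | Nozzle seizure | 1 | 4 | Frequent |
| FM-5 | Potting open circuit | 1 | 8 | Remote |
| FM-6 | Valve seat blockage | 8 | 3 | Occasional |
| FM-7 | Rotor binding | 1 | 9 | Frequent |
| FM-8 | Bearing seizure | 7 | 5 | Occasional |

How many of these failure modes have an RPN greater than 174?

2

RPN = Severity × Occurrence × Detection:
  FM-1: 9 × 8 × 6 = 432
  FM-2: 6 × 5 × 2 = 60
  FM-3: 10 × 8 × 2 = 160
  FM-4: 4 × 9 × 1 = 36
  FM-5: 8 × 3 × 1 = 24
  FM-6: 3 × 5 × 8 = 120
  FM-7: 9 × 9 × 1 = 81
  FM-8: 5 × 5 × 7 = 175
Modes with RPN > 174: FM-1 (432), FM-8 (175) → 2.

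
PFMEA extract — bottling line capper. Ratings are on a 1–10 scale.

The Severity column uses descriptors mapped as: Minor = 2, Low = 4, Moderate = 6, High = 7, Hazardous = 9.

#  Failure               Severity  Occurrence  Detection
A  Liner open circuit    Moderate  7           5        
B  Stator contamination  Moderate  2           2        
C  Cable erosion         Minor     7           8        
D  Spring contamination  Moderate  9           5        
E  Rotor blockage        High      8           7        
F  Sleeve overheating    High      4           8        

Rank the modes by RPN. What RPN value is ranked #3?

224

RPN = Severity × Occurrence × Detection:
  A: 6 × 7 × 5 = 210
  B: 6 × 2 × 2 = 24
  C: 2 × 7 × 8 = 112
  D: 6 × 9 × 5 = 270
  E: 7 × 8 × 7 = 392
  F: 7 × 4 × 8 = 224
Sorted descending: 392, 270, 224, 210, 112, 24.
The third-highest RPN is 224 (F).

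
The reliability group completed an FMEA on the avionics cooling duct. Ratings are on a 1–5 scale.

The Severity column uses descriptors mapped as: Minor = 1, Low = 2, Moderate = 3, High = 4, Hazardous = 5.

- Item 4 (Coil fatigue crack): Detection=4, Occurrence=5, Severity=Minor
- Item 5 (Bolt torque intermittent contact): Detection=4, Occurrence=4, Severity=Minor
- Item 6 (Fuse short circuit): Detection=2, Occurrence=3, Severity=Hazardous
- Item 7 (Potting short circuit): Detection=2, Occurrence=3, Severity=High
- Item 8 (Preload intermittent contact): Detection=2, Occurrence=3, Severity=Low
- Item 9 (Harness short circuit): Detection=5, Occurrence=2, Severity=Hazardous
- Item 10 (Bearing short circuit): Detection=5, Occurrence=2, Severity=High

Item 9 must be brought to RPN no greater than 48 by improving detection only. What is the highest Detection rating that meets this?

Item 9: S=5, O=2, D=5 → current RPN = 50.
Fixed product = 10. Need 10 × D ≤ 48, so D ≤ 48/10 = 4.80.
Maximum integer Detection rating = 4 (gives RPN 40; D=5 would give 50 > 48).

4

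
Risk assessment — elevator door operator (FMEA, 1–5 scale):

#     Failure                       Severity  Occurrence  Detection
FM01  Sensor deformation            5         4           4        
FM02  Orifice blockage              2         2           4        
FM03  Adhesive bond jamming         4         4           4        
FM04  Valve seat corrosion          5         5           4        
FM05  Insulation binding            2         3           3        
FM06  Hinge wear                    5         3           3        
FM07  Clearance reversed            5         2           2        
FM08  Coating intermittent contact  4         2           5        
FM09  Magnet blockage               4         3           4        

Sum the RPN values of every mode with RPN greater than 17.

415

RPN = Severity × Occurrence × Detection:
  FM01: 5 × 4 × 4 = 80
  FM02: 2 × 2 × 4 = 16
  FM03: 4 × 4 × 4 = 64
  FM04: 5 × 5 × 4 = 100
  FM05: 2 × 3 × 3 = 18
  FM06: 5 × 3 × 3 = 45
  FM07: 5 × 2 × 2 = 20
  FM08: 4 × 2 × 5 = 40
  FM09: 4 × 3 × 4 = 48
RPN > 17: FM01 (80), FM03 (64), FM04 (100), FM05 (18), FM06 (45), FM07 (20), FM08 (40), FM09 (48).
Sum: 80 + 64 + 100 + 18 + 45 + 20 + 40 + 48 = 415.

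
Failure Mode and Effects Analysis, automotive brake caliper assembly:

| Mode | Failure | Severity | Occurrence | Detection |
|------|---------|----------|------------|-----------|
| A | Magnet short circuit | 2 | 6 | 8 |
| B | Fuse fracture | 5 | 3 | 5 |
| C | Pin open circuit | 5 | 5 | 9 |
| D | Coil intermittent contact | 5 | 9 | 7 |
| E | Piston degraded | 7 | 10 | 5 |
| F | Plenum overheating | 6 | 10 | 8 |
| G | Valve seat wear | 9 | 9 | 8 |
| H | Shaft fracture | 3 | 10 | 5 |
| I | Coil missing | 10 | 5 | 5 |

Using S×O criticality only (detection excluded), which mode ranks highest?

G

Criticality = Severity × Occurrence:
  A: 2 × 6 = 12
  B: 5 × 3 = 15
  C: 5 × 5 = 25
  D: 5 × 9 = 45
  E: 7 × 10 = 70
  F: 6 × 10 = 60
  G: 9 × 9 = 81
  H: 3 × 10 = 30
  I: 10 × 5 = 50
Highest criticality is 81 → G.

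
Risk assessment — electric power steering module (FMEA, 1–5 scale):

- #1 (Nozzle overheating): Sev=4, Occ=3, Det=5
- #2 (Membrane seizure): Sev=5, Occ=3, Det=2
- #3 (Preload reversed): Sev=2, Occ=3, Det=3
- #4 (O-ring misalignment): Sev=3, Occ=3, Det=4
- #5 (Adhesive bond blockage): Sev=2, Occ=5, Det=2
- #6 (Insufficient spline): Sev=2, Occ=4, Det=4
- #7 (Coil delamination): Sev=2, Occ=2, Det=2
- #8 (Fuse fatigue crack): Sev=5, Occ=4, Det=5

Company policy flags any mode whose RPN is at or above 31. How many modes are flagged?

4

RPN = Severity × Occurrence × Detection:
  #1: 4 × 3 × 5 = 60
  #2: 5 × 3 × 2 = 30
  #3: 2 × 3 × 3 = 18
  #4: 3 × 3 × 4 = 36
  #5: 2 × 5 × 2 = 20
  #6: 2 × 4 × 4 = 32
  #7: 2 × 2 × 2 = 8
  #8: 5 × 4 × 5 = 100
Modes with RPN ≥ 31: #1 (60), #4 (36), #6 (32), #8 (100) → 4.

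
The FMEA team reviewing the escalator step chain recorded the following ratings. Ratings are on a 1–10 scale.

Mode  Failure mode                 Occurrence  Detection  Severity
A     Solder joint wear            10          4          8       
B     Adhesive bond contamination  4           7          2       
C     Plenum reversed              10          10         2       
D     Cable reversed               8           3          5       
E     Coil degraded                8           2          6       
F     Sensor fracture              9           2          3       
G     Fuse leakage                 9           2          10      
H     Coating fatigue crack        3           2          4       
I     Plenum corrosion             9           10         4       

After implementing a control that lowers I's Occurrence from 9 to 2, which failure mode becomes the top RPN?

A

RPN = Severity × Occurrence × Detection:
  A: 8 × 10 × 4 = 320
  B: 2 × 4 × 7 = 56
  C: 2 × 10 × 10 = 200
  D: 5 × 8 × 3 = 120
  E: 6 × 8 × 2 = 96
  F: 3 × 9 × 2 = 54
  G: 10 × 9 × 2 = 180
  H: 4 × 3 × 2 = 24
  I: 4 × 9 × 10 = 360
After action: I → 4 × 2 × 10 = 80.
Revised RPNs: A=320, C=200, G=180, D=120, E=96, I=80, B=56, F=54, H=24.
Highest is now A (320).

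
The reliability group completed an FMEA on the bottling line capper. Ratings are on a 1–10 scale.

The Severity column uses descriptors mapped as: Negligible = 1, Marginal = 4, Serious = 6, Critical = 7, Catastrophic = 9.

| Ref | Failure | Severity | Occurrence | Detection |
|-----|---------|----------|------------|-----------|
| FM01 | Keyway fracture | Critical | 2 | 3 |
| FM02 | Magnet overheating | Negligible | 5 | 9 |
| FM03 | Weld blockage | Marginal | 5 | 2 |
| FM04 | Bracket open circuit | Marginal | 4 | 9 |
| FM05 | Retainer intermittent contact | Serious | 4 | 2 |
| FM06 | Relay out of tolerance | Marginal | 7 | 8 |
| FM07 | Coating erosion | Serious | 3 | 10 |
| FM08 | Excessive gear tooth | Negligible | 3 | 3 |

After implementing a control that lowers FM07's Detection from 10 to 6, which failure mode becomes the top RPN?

FM06

RPN = Severity × Occurrence × Detection:
  FM01: 7 × 2 × 3 = 42
  FM02: 1 × 5 × 9 = 45
  FM03: 4 × 5 × 2 = 40
  FM04: 4 × 4 × 9 = 144
  FM05: 6 × 4 × 2 = 48
  FM06: 4 × 7 × 8 = 224
  FM07: 6 × 3 × 10 = 180
  FM08: 1 × 3 × 3 = 9
After action: FM07 → 6 × 3 × 6 = 108.
Revised RPNs: FM06=224, FM04=144, FM07=108, FM05=48, FM02=45, FM01=42, FM03=40, FM08=9.
Highest is now FM06 (224).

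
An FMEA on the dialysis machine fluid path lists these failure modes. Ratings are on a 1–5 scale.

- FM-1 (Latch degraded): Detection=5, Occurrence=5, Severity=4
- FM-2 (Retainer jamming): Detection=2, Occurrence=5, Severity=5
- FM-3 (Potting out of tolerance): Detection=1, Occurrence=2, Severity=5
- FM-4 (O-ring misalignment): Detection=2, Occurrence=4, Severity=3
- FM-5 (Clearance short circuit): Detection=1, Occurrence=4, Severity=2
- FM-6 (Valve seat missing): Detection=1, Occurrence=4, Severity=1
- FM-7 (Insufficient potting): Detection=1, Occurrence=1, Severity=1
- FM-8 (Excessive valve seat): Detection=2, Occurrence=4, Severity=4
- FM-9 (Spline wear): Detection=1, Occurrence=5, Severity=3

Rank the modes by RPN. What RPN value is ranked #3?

RPN = Severity × Occurrence × Detection:
  FM-1: 4 × 5 × 5 = 100
  FM-2: 5 × 5 × 2 = 50
  FM-3: 5 × 2 × 1 = 10
  FM-4: 3 × 4 × 2 = 24
  FM-5: 2 × 4 × 1 = 8
  FM-6: 1 × 4 × 1 = 4
  FM-7: 1 × 1 × 1 = 1
  FM-8: 4 × 4 × 2 = 32
  FM-9: 3 × 5 × 1 = 15
Sorted descending: 100, 50, 32, 24, 15, 10, 8, 4, 1.
The third-highest RPN is 32 (FM-8).

32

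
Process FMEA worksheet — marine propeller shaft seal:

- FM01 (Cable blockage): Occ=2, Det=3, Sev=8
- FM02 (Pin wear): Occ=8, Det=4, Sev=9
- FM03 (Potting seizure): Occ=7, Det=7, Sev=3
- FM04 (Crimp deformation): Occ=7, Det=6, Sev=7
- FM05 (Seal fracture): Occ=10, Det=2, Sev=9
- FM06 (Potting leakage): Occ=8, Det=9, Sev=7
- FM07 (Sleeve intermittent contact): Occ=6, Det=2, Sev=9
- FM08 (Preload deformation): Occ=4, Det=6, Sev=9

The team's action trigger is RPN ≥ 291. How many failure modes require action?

RPN = Severity × Occurrence × Detection:
  FM01: 8 × 2 × 3 = 48
  FM02: 9 × 8 × 4 = 288
  FM03: 3 × 7 × 7 = 147
  FM04: 7 × 7 × 6 = 294
  FM05: 9 × 10 × 2 = 180
  FM06: 7 × 8 × 9 = 504
  FM07: 9 × 6 × 2 = 108
  FM08: 9 × 4 × 6 = 216
Modes with RPN ≥ 291: FM04 (294), FM06 (504) → 2.

2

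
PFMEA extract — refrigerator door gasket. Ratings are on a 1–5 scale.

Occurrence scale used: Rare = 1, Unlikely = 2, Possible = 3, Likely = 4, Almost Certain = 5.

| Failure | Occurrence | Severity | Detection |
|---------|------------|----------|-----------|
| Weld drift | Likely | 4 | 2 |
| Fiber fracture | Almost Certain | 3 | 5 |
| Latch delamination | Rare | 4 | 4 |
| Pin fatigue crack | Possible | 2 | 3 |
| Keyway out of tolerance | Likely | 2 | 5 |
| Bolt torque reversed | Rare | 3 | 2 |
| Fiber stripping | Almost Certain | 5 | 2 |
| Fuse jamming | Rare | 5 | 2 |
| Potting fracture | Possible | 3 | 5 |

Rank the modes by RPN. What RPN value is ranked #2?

50

RPN = Severity × Occurrence × Detection:
  Weld drift: 4 × 4 × 2 = 32
  Fiber fracture: 3 × 5 × 5 = 75
  Latch delamination: 4 × 1 × 4 = 16
  Pin fatigue crack: 2 × 3 × 3 = 18
  Keyway out of tolerance: 2 × 4 × 5 = 40
  Bolt torque reversed: 3 × 1 × 2 = 6
  Fiber stripping: 5 × 5 × 2 = 50
  Fuse jamming: 5 × 1 × 2 = 10
  Potting fracture: 3 × 3 × 5 = 45
Sorted descending: 75, 50, 45, 40, 32, 18, 16, 10, 6.
The second-highest RPN is 50 (Fiber stripping).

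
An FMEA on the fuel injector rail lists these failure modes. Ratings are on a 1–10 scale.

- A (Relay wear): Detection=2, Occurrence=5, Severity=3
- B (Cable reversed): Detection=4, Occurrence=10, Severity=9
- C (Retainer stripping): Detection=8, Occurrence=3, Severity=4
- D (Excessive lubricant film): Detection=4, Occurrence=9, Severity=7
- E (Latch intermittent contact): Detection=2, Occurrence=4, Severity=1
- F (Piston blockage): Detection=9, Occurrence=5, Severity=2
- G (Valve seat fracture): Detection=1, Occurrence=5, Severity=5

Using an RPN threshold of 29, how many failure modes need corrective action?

5

RPN = Severity × Occurrence × Detection:
  A: 3 × 5 × 2 = 30
  B: 9 × 10 × 4 = 360
  C: 4 × 3 × 8 = 96
  D: 7 × 9 × 4 = 252
  E: 1 × 4 × 2 = 8
  F: 2 × 5 × 9 = 90
  G: 5 × 5 × 1 = 25
Modes with RPN ≥ 29: A (30), B (360), C (96), D (252), F (90) → 5.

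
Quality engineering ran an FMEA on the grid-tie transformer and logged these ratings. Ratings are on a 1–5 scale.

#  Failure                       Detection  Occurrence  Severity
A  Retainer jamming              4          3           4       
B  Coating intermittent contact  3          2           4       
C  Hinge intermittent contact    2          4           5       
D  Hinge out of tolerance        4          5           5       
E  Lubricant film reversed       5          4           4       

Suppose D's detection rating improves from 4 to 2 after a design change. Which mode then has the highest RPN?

RPN = Severity × Occurrence × Detection:
  A: 4 × 3 × 4 = 48
  B: 4 × 2 × 3 = 24
  C: 5 × 4 × 2 = 40
  D: 5 × 5 × 4 = 100
  E: 4 × 4 × 5 = 80
After action: D → 5 × 5 × 2 = 50.
Revised RPNs: E=80, D=50, A=48, C=40, B=24.
Highest is now E (80).

E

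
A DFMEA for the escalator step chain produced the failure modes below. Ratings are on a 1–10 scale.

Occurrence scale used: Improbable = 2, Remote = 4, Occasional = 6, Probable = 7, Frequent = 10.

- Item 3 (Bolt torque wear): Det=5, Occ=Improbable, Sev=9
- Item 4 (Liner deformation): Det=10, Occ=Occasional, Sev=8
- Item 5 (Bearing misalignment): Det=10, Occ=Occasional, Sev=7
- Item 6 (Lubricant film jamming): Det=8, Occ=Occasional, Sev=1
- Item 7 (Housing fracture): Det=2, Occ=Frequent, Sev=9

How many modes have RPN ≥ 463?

1

RPN = Severity × Occurrence × Detection:
  Item 3: 9 × 2 × 5 = 90
  Item 4: 8 × 6 × 10 = 480
  Item 5: 7 × 6 × 10 = 420
  Item 6: 1 × 6 × 8 = 48
  Item 7: 9 × 10 × 2 = 180
Modes with RPN ≥ 463: Item 4 (480) → 1.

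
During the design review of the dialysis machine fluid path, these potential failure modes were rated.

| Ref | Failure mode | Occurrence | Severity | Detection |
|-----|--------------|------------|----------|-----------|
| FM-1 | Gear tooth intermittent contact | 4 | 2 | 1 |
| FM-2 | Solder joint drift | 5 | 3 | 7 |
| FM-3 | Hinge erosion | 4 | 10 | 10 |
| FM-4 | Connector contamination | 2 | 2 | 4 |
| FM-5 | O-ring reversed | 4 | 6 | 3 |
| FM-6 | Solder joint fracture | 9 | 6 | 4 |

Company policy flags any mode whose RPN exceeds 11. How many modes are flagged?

RPN = Severity × Occurrence × Detection:
  FM-1: 2 × 4 × 1 = 8
  FM-2: 3 × 5 × 7 = 105
  FM-3: 10 × 4 × 10 = 400
  FM-4: 2 × 2 × 4 = 16
  FM-5: 6 × 4 × 3 = 72
  FM-6: 6 × 9 × 4 = 216
Modes with RPN > 11: FM-2 (105), FM-3 (400), FM-4 (16), FM-5 (72), FM-6 (216) → 5.

5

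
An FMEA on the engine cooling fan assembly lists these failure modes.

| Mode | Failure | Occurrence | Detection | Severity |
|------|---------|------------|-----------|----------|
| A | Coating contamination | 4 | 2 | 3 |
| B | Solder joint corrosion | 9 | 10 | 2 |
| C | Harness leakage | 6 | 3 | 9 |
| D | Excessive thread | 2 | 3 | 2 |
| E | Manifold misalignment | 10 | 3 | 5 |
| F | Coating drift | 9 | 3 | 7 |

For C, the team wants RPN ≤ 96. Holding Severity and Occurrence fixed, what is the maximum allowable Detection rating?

1

C: S=9, O=6, D=3 → current RPN = 162.
Fixed product = 54. Need 54 × D ≤ 96, so D ≤ 96/54 = 1.78.
Maximum integer Detection rating = 1 (gives RPN 54; D=2 would give 108 > 96).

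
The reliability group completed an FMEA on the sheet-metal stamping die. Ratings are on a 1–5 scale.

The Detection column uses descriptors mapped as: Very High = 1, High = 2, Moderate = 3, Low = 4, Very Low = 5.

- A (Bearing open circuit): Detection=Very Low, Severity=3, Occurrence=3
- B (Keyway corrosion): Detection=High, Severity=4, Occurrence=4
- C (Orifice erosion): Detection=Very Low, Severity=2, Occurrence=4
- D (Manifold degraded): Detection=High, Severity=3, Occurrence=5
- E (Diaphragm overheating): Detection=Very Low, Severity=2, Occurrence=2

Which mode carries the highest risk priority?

A

RPN = Severity × Occurrence × Detection:
  A: 3 × 3 × 5 = 45
  B: 4 × 4 × 2 = 32
  C: 2 × 4 × 5 = 40
  D: 3 × 5 × 2 = 30
  E: 2 × 2 × 5 = 20
Highest RPN is 45 → A.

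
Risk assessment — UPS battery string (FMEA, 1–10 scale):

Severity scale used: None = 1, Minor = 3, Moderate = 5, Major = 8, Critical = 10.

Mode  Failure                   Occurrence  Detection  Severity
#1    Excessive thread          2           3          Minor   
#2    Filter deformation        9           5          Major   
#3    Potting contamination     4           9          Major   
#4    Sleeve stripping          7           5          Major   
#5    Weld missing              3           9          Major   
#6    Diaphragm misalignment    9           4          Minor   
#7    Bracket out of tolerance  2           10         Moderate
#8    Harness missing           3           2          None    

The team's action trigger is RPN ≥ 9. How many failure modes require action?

7

RPN = Severity × Occurrence × Detection:
  #1: 3 × 2 × 3 = 18
  #2: 8 × 9 × 5 = 360
  #3: 8 × 4 × 9 = 288
  #4: 8 × 7 × 5 = 280
  #5: 8 × 3 × 9 = 216
  #6: 3 × 9 × 4 = 108
  #7: 5 × 2 × 10 = 100
  #8: 1 × 3 × 2 = 6
Modes with RPN ≥ 9: #1 (18), #2 (360), #3 (288), #4 (280), #5 (216), #6 (108), #7 (100) → 7.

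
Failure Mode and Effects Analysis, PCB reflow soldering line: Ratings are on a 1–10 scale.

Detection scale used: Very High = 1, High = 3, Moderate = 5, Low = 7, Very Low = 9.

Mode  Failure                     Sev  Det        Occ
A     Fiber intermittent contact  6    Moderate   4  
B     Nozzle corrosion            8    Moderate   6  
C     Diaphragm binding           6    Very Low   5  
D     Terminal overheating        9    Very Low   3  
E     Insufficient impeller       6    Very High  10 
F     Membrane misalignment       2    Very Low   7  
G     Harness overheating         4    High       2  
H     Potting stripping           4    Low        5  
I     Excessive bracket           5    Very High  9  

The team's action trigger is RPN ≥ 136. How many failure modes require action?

RPN = Severity × Occurrence × Detection:
  A: 6 × 4 × 5 = 120
  B: 8 × 6 × 5 = 240
  C: 6 × 5 × 9 = 270
  D: 9 × 3 × 9 = 243
  E: 6 × 10 × 1 = 60
  F: 2 × 7 × 9 = 126
  G: 4 × 2 × 3 = 24
  H: 4 × 5 × 7 = 140
  I: 5 × 9 × 1 = 45
Modes with RPN ≥ 136: B (240), C (270), D (243), H (140) → 4.

4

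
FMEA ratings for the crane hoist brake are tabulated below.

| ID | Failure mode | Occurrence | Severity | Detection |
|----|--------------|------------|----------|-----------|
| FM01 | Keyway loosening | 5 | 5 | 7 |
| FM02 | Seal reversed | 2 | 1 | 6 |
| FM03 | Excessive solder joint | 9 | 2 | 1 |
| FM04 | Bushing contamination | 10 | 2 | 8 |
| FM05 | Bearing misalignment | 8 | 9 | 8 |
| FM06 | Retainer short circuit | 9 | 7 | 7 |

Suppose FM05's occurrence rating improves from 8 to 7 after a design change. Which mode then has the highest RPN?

RPN = Severity × Occurrence × Detection:
  FM01: 5 × 5 × 7 = 175
  FM02: 1 × 2 × 6 = 12
  FM03: 2 × 9 × 1 = 18
  FM04: 2 × 10 × 8 = 160
  FM05: 9 × 8 × 8 = 576
  FM06: 7 × 9 × 7 = 441
After action: FM05 → 9 × 7 × 8 = 504.
Revised RPNs: FM05=504, FM06=441, FM01=175, FM04=160, FM03=18, FM02=12.
Highest is now FM05 (504).

FM05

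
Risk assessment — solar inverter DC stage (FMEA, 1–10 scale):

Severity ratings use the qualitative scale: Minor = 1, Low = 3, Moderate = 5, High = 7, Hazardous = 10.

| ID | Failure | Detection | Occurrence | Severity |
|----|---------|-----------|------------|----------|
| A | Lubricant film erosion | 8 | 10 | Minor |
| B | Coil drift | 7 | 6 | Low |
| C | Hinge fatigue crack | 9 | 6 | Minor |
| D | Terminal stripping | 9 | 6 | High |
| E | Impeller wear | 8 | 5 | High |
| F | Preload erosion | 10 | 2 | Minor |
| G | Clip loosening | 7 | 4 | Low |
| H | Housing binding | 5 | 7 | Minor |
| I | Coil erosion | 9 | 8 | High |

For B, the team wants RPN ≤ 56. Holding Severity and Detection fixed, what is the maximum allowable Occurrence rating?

B: S=3, O=6, D=7 → current RPN = 126.
Fixed product = 21. Need 21 × O ≤ 56, so O ≤ 56/21 = 2.67.
Maximum integer Occurrence rating = 2 (gives RPN 42; O=3 would give 63 > 56).

2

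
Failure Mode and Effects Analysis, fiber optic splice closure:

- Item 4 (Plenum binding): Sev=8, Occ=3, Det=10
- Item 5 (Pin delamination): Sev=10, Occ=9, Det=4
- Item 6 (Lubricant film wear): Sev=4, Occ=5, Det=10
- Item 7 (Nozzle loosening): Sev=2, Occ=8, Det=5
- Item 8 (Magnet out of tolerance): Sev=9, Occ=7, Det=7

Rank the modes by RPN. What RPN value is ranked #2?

RPN = Severity × Occurrence × Detection:
  Item 4: 8 × 3 × 10 = 240
  Item 5: 10 × 9 × 4 = 360
  Item 6: 4 × 5 × 10 = 200
  Item 7: 2 × 8 × 5 = 80
  Item 8: 9 × 7 × 7 = 441
Sorted descending: 441, 360, 240, 200, 80.
The second-highest RPN is 360 (Item 5).

360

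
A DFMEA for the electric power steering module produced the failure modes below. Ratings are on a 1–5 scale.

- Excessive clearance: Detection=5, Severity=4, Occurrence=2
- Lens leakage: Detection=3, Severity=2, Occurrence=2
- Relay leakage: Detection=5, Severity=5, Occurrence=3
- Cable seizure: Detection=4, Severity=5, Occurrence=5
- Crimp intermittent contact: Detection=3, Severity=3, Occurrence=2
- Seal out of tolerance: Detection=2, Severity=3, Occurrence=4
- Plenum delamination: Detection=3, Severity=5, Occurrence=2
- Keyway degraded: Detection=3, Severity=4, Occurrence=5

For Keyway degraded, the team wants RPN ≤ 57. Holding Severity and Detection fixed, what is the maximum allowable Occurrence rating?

Keyway degraded: S=4, O=5, D=3 → current RPN = 60.
Fixed product = 12. Need 12 × O ≤ 57, so O ≤ 57/12 = 4.75.
Maximum integer Occurrence rating = 4 (gives RPN 48; O=5 would give 60 > 57).

4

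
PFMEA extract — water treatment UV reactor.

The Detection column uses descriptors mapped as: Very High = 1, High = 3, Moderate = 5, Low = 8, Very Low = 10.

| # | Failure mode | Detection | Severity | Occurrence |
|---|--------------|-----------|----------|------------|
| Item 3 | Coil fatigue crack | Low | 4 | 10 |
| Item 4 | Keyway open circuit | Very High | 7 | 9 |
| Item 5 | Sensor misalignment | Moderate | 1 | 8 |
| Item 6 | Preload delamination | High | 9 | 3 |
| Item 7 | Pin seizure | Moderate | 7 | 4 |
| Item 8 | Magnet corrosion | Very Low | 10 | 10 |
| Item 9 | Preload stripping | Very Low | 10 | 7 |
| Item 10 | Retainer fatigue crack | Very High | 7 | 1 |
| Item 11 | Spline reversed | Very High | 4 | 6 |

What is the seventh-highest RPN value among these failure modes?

RPN = Severity × Occurrence × Detection:
  Item 3: 4 × 10 × 8 = 320
  Item 4: 7 × 9 × 1 = 63
  Item 5: 1 × 8 × 5 = 40
  Item 6: 9 × 3 × 3 = 81
  Item 7: 7 × 4 × 5 = 140
  Item 8: 10 × 10 × 10 = 1000
  Item 9: 10 × 7 × 10 = 700
  Item 10: 7 × 1 × 1 = 7
  Item 11: 4 × 6 × 1 = 24
Sorted descending: 1000, 700, 320, 140, 81, 63, 40, 24, 7.
The seventh-highest RPN is 40 (Item 5).

40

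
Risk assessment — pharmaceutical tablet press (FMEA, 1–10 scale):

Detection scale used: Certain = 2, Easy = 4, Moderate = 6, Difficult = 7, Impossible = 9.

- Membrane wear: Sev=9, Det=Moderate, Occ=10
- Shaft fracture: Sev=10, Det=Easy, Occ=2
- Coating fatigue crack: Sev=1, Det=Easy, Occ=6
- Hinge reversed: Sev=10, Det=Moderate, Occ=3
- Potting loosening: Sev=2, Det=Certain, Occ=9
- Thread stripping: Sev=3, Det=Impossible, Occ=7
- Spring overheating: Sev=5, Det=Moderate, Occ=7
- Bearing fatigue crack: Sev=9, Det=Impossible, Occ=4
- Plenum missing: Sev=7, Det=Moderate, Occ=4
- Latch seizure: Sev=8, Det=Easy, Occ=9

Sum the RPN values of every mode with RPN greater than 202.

1362

RPN = Severity × Occurrence × Detection:
  Membrane wear: 9 × 10 × 6 = 540
  Shaft fracture: 10 × 2 × 4 = 80
  Coating fatigue crack: 1 × 6 × 4 = 24
  Hinge reversed: 10 × 3 × 6 = 180
  Potting loosening: 2 × 9 × 2 = 36
  Thread stripping: 3 × 7 × 9 = 189
  Spring overheating: 5 × 7 × 6 = 210
  Bearing fatigue crack: 9 × 4 × 9 = 324
  Plenum missing: 7 × 4 × 6 = 168
  Latch seizure: 8 × 9 × 4 = 288
RPN > 202: Membrane wear (540), Spring overheating (210), Bearing fatigue crack (324), Latch seizure (288).
Sum: 540 + 210 + 324 + 288 = 1362.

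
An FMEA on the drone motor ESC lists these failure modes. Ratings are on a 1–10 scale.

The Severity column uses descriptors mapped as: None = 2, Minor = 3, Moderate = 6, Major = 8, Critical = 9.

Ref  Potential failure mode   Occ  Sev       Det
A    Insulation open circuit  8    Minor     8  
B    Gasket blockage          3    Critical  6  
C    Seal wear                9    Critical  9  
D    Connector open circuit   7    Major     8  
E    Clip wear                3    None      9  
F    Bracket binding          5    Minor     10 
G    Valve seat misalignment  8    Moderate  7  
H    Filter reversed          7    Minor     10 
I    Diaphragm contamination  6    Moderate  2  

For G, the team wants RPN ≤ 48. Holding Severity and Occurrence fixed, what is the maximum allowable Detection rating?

1

G: S=6, O=8, D=7 → current RPN = 336.
Fixed product = 48. Need 48 × D ≤ 48, so D ≤ 48/48 = 1.00.
Maximum integer Detection rating = 1 (gives RPN 48; D=2 would give 96 > 48).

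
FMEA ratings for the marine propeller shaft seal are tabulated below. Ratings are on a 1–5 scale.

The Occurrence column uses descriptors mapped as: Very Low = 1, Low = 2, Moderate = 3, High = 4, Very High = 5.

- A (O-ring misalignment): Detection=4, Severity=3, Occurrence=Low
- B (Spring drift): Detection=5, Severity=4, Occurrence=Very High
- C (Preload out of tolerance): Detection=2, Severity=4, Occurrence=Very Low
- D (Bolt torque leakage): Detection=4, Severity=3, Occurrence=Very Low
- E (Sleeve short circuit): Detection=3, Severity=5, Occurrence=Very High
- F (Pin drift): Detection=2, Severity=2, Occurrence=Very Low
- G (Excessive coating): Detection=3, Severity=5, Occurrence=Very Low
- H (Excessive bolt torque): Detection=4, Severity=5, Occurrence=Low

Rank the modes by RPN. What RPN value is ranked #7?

RPN = Severity × Occurrence × Detection:
  A: 3 × 2 × 4 = 24
  B: 4 × 5 × 5 = 100
  C: 4 × 1 × 2 = 8
  D: 3 × 1 × 4 = 12
  E: 5 × 5 × 3 = 75
  F: 2 × 1 × 2 = 4
  G: 5 × 1 × 3 = 15
  H: 5 × 2 × 4 = 40
Sorted descending: 100, 75, 40, 24, 15, 12, 8, 4.
The seventh-highest RPN is 8 (C).

8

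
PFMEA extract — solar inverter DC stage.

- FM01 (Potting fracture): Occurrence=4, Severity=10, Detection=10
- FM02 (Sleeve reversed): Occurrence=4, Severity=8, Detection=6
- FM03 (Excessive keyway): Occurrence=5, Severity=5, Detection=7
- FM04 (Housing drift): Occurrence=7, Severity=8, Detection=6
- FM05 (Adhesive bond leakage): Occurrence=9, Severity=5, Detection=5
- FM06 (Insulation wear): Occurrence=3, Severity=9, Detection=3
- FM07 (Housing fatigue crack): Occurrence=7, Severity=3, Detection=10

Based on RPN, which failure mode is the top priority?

FM01

RPN = Severity × Occurrence × Detection:
  FM01: 10 × 4 × 10 = 400
  FM02: 8 × 4 × 6 = 192
  FM03: 5 × 5 × 7 = 175
  FM04: 8 × 7 × 6 = 336
  FM05: 5 × 9 × 5 = 225
  FM06: 9 × 3 × 3 = 81
  FM07: 3 × 7 × 10 = 210
Highest RPN is 400 → FM01.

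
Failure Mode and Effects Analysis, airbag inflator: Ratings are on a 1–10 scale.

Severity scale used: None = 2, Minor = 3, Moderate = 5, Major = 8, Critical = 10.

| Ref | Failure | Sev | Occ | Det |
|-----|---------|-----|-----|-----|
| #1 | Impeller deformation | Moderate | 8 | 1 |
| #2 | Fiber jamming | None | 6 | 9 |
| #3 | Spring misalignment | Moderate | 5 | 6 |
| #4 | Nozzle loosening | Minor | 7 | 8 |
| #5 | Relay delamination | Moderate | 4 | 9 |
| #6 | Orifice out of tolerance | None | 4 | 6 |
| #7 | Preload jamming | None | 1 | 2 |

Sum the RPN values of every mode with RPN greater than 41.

654

RPN = Severity × Occurrence × Detection:
  #1: 5 × 8 × 1 = 40
  #2: 2 × 6 × 9 = 108
  #3: 5 × 5 × 6 = 150
  #4: 3 × 7 × 8 = 168
  #5: 5 × 4 × 9 = 180
  #6: 2 × 4 × 6 = 48
  #7: 2 × 1 × 2 = 4
RPN > 41: #2 (108), #3 (150), #4 (168), #5 (180), #6 (48).
Sum: 108 + 150 + 168 + 180 + 48 = 654.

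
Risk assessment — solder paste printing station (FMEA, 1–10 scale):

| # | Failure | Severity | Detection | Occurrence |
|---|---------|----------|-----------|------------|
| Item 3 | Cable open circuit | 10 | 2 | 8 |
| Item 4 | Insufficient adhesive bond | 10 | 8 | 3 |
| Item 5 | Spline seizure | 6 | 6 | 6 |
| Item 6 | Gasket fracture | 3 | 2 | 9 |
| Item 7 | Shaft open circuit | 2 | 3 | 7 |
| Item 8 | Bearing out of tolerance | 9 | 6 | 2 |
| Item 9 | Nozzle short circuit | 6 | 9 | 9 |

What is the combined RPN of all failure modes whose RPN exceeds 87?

RPN = Severity × Occurrence × Detection:
  Item 3: 10 × 8 × 2 = 160
  Item 4: 10 × 3 × 8 = 240
  Item 5: 6 × 6 × 6 = 216
  Item 6: 3 × 9 × 2 = 54
  Item 7: 2 × 7 × 3 = 42
  Item 8: 9 × 2 × 6 = 108
  Item 9: 6 × 9 × 9 = 486
RPN > 87: Item 3 (160), Item 4 (240), Item 5 (216), Item 8 (108), Item 9 (486).
Sum: 160 + 240 + 216 + 108 + 486 = 1210.

1210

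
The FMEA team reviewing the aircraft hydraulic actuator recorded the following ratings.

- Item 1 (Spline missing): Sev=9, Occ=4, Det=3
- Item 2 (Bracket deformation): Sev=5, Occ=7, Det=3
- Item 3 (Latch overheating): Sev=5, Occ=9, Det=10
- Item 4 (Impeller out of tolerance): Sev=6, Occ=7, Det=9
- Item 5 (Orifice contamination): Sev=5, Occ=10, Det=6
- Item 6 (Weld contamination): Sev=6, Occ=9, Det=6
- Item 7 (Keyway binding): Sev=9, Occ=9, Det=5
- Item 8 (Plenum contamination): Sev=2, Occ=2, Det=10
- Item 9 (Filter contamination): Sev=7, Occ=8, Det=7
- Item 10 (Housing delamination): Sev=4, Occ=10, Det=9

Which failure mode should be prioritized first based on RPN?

Item 3

RPN = Severity × Occurrence × Detection:
  Item 1: 9 × 4 × 3 = 108
  Item 2: 5 × 7 × 3 = 105
  Item 3: 5 × 9 × 10 = 450
  Item 4: 6 × 7 × 9 = 378
  Item 5: 5 × 10 × 6 = 300
  Item 6: 6 × 9 × 6 = 324
  Item 7: 9 × 9 × 5 = 405
  Item 8: 2 × 2 × 10 = 40
  Item 9: 7 × 8 × 7 = 392
  Item 10: 4 × 10 × 9 = 360
Highest RPN is 450 → Item 3.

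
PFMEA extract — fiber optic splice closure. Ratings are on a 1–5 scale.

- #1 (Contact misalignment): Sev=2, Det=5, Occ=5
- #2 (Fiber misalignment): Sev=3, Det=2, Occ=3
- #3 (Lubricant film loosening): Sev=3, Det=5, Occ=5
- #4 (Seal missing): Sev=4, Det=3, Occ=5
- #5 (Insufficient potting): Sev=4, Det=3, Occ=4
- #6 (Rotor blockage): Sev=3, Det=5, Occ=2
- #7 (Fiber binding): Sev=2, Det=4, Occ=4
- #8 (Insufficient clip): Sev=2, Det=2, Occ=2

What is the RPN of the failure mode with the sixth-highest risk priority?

RPN = Severity × Occurrence × Detection:
  #1: 2 × 5 × 5 = 50
  #2: 3 × 3 × 2 = 18
  #3: 3 × 5 × 5 = 75
  #4: 4 × 5 × 3 = 60
  #5: 4 × 4 × 3 = 48
  #6: 3 × 2 × 5 = 30
  #7: 2 × 4 × 4 = 32
  #8: 2 × 2 × 2 = 8
Sorted descending: 75, 60, 50, 48, 32, 30, 18, 8.
The sixth-highest RPN is 30 (#6).

30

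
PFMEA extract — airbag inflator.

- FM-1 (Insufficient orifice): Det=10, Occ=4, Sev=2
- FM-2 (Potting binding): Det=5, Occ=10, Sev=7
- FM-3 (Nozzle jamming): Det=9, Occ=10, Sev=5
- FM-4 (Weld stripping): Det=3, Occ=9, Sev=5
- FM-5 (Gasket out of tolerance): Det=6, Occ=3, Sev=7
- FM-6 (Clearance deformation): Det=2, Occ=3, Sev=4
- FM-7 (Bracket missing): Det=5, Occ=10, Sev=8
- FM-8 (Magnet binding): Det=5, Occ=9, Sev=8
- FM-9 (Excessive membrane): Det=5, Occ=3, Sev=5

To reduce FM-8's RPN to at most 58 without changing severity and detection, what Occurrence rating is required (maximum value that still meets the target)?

FM-8: S=8, O=9, D=5 → current RPN = 360.
Fixed product = 40. Need 40 × O ≤ 58, so O ≤ 58/40 = 1.45.
Maximum integer Occurrence rating = 1 (gives RPN 40; O=2 would give 80 > 58).

1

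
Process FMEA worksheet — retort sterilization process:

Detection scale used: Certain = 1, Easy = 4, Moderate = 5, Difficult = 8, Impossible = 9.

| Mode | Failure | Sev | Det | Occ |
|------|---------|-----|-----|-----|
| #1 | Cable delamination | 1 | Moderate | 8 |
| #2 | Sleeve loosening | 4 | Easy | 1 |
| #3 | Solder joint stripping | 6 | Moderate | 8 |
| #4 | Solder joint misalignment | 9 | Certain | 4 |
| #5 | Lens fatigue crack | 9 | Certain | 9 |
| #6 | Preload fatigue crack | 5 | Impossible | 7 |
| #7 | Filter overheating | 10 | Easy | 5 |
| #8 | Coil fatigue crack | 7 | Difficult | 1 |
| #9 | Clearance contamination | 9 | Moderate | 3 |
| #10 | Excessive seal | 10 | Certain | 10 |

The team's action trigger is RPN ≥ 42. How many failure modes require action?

RPN = Severity × Occurrence × Detection:
  #1: 1 × 8 × 5 = 40
  #2: 4 × 1 × 4 = 16
  #3: 6 × 8 × 5 = 240
  #4: 9 × 4 × 1 = 36
  #5: 9 × 9 × 1 = 81
  #6: 5 × 7 × 9 = 315
  #7: 10 × 5 × 4 = 200
  #8: 7 × 1 × 8 = 56
  #9: 9 × 3 × 5 = 135
  #10: 10 × 10 × 1 = 100
Modes with RPN ≥ 42: #3 (240), #5 (81), #6 (315), #7 (200), #8 (56), #9 (135), #10 (100) → 7.

7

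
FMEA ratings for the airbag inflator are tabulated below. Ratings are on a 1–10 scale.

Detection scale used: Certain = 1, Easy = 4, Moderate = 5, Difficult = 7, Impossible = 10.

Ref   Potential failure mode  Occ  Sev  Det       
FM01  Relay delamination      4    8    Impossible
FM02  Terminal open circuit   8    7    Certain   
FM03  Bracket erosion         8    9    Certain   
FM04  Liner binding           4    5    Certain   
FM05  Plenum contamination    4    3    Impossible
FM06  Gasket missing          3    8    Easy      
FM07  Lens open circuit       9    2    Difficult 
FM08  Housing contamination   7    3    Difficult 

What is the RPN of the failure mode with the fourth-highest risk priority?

120

RPN = Severity × Occurrence × Detection:
  FM01: 8 × 4 × 10 = 320
  FM02: 7 × 8 × 1 = 56
  FM03: 9 × 8 × 1 = 72
  FM04: 5 × 4 × 1 = 20
  FM05: 3 × 4 × 10 = 120
  FM06: 8 × 3 × 4 = 96
  FM07: 2 × 9 × 7 = 126
  FM08: 3 × 7 × 7 = 147
Sorted descending: 320, 147, 126, 120, 96, 72, 56, 20.
The fourth-highest RPN is 120 (FM05).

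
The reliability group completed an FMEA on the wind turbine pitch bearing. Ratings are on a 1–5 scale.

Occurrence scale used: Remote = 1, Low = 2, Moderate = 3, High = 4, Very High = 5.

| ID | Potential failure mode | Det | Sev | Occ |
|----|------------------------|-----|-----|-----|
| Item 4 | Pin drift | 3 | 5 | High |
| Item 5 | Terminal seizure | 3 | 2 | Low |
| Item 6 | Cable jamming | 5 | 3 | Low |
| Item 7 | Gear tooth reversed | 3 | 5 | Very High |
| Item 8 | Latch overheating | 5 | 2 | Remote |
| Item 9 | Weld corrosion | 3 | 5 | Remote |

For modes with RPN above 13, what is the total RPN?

180

RPN = Severity × Occurrence × Detection:
  Item 4: 5 × 4 × 3 = 60
  Item 5: 2 × 2 × 3 = 12
  Item 6: 3 × 2 × 5 = 30
  Item 7: 5 × 5 × 3 = 75
  Item 8: 2 × 1 × 5 = 10
  Item 9: 5 × 1 × 3 = 15
RPN > 13: Item 4 (60), Item 6 (30), Item 7 (75), Item 9 (15).
Sum: 60 + 30 + 75 + 15 = 180.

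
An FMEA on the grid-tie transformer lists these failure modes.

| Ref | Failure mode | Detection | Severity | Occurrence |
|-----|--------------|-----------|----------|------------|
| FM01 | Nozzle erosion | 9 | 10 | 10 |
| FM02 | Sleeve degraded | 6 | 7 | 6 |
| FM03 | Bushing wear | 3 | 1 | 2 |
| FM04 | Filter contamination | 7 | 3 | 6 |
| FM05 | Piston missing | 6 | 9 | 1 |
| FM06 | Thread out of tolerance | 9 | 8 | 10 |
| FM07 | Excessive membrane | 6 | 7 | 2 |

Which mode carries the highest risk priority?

FM01

RPN = Severity × Occurrence × Detection:
  FM01: 10 × 10 × 9 = 900
  FM02: 7 × 6 × 6 = 252
  FM03: 1 × 2 × 3 = 6
  FM04: 3 × 6 × 7 = 126
  FM05: 9 × 1 × 6 = 54
  FM06: 8 × 10 × 9 = 720
  FM07: 7 × 2 × 6 = 84
Highest RPN is 900 → FM01.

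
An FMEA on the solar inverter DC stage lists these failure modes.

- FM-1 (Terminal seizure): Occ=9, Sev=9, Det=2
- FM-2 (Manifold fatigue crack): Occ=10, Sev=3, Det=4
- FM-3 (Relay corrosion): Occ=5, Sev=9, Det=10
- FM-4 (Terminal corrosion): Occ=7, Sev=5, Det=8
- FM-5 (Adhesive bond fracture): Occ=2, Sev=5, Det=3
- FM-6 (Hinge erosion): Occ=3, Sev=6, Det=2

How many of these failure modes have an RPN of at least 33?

RPN = Severity × Occurrence × Detection:
  FM-1: 9 × 9 × 2 = 162
  FM-2: 3 × 10 × 4 = 120
  FM-3: 9 × 5 × 10 = 450
  FM-4: 5 × 7 × 8 = 280
  FM-5: 5 × 2 × 3 = 30
  FM-6: 6 × 3 × 2 = 36
Modes with RPN ≥ 33: FM-1 (162), FM-2 (120), FM-3 (450), FM-4 (280), FM-6 (36) → 5.

5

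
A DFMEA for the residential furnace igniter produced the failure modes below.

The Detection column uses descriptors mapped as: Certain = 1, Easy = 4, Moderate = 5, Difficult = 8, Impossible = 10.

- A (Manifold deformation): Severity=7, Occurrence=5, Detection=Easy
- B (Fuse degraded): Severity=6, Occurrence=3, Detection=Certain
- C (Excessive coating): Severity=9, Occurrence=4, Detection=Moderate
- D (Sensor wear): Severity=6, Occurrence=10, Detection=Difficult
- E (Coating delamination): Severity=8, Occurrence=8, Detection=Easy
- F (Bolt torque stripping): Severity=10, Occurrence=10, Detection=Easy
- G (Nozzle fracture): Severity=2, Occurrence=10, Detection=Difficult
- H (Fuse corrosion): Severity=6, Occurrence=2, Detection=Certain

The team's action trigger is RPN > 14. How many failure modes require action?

7

RPN = Severity × Occurrence × Detection:
  A: 7 × 5 × 4 = 140
  B: 6 × 3 × 1 = 18
  C: 9 × 4 × 5 = 180
  D: 6 × 10 × 8 = 480
  E: 8 × 8 × 4 = 256
  F: 10 × 10 × 4 = 400
  G: 2 × 10 × 8 = 160
  H: 6 × 2 × 1 = 12
Modes with RPN > 14: A (140), B (18), C (180), D (480), E (256), F (400), G (160) → 7.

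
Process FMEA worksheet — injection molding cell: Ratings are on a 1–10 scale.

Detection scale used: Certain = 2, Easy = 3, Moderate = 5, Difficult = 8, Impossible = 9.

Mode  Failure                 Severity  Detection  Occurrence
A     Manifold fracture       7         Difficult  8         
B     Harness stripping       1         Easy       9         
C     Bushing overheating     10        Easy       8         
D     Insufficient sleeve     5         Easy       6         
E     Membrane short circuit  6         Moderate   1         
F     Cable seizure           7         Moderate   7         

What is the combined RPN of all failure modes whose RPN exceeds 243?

693

RPN = Severity × Occurrence × Detection:
  A: 7 × 8 × 8 = 448
  B: 1 × 9 × 3 = 27
  C: 10 × 8 × 3 = 240
  D: 5 × 6 × 3 = 90
  E: 6 × 1 × 5 = 30
  F: 7 × 7 × 5 = 245
RPN > 243: A (448), F (245).
Sum: 448 + 245 = 693.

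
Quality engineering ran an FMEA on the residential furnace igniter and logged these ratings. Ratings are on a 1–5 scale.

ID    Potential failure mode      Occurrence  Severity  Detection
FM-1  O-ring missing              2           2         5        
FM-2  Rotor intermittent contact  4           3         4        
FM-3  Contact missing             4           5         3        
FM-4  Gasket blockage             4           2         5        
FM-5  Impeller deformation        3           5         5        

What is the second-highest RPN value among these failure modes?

RPN = Severity × Occurrence × Detection:
  FM-1: 2 × 2 × 5 = 20
  FM-2: 3 × 4 × 4 = 48
  FM-3: 5 × 4 × 3 = 60
  FM-4: 2 × 4 × 5 = 40
  FM-5: 5 × 3 × 5 = 75
Sorted descending: 75, 60, 48, 40, 20.
The second-highest RPN is 60 (FM-3).

60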